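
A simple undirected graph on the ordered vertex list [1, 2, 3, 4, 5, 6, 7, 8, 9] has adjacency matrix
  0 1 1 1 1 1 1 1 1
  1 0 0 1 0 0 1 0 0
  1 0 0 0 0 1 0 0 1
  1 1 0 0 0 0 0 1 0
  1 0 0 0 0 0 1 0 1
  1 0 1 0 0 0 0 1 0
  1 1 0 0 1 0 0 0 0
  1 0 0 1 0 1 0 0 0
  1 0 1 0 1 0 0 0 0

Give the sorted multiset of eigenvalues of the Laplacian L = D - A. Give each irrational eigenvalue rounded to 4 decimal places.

With the vertex order [1, 2, 3, 4, 5, 6, 7, 8, 9], the degrees are [8, 3, 3, 3, 3, 3, 3, 3, 3], giving D = diag(8, 3, 3, 3, 3, 3, 3, 3, 3) and L = D - A. L is symmetric positive semidefinite, so every eigenvalue is real and nonnegative. The single zero eigenvalue shows the graph is connected. The eigenvalues sum to 32, which equals trace(L) = 2|E|.

[0, 1.5858, 1.5858, 3, 3, 4.4142, 4.4142, 5, 9]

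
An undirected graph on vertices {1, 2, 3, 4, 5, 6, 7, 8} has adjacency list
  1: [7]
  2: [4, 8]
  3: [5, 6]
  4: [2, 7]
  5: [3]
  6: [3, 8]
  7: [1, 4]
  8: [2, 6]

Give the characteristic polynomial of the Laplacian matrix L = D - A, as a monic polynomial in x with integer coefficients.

Each diagonal entry of L is the vertex degree and each off-diagonal entry is -1 where an edge is present, 0 otherwise; in the order [1, 2, 3, 4, 5, 6, 7, 8] the diagonal is [1, 2, 2, 2, 1, 2, 2, 2]. L has integer entries, so p(x) = det(xI - L) has integer coefficients. Expanding the determinant yields x^8 - 14x^7 + 78x^6 - 220x^5 + 330x^4 - 252x^3 + 84x^2 - 8x. The coefficient of x^7 equals -trace(L) = -14, matching the sum of degrees. By the matrix-tree theorem the graph has (1/8) * product of the nonzero eigenvalues = 1 spanning tree. The largest eigenvalue, 3.8478, is at most the vertex count 8.

x^8 - 14x^7 + 78x^6 - 220x^5 + 330x^4 - 252x^3 + 84x^2 - 8x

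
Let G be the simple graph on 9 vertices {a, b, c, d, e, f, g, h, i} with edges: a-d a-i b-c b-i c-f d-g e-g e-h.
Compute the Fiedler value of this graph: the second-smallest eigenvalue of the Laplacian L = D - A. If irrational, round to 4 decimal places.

Each diagonal entry of L is the vertex degree and each off-diagonal entry is -1 where an edge is present, 0 otherwise; in the order [a, b, c, d, e, f, g, h, i] the diagonal is [2, 2, 2, 2, 2, 1, 2, 1, 2]. Computing the eigenvalues of L and sorting gives [0, 0.1206, 0.4679, 1, 1.6527, 2.3473, 3, 3.5321, 3.8794]. The Fiedler value lambda_2 = 0.1206 is strictly positive, so the graph is connected. The eigenvalues sum to 16, which equals trace(L) = 2|E|.

0.1206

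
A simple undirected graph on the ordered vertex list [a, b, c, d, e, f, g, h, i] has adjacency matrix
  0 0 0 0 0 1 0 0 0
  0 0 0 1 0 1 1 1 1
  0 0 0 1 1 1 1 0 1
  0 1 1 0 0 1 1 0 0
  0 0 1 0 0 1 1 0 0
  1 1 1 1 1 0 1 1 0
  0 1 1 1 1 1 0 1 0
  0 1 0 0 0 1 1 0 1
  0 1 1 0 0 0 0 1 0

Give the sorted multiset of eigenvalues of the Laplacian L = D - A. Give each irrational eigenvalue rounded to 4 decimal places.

[0, 0.9692, 2.3665, 3.3422, 4.0187, 5.5597, 6.3417, 7.2530, 8.1491]

With the vertex order [a, b, c, d, e, f, g, h, i], the degrees are [1, 5, 5, 4, 3, 7, 6, 4, 3], giving D = diag(1, 5, 5, 4, 3, 7, 6, 4, 3) and L = D - A. L is symmetric positive semidefinite, so every eigenvalue is real and nonnegative. There is one zero in the spectrum, matching the 1 component.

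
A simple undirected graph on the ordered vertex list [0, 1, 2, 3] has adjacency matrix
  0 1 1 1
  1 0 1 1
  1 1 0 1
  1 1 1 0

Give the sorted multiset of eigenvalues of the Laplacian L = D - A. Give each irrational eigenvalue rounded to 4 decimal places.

Each diagonal entry of L is the vertex degree and each off-diagonal entry is -1 where an edge is present, 0 otherwise; in the order [0, 1, 2, 3] the diagonal is [3, 3, 3, 3]. Since every row of L sums to 0, the all-ones vector is in the kernel and 0 is an eigenvalue. The single zero eigenvalue shows the graph is connected. The eigenvalues sum to 12, which equals trace(L) = 2|E|.

[0, 4, 4, 4]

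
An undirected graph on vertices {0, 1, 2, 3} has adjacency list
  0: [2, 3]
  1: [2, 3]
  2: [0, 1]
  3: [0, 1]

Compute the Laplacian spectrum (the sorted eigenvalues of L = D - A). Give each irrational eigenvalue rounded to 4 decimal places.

With the vertex order [0, 1, 2, 3], the degrees are [2, 2, 2, 2], giving D = diag(2, 2, 2, 2) and L = D - A. Since every row of L sums to 0, the all-ones vector is in the kernel and 0 is an eigenvalue. The single zero eigenvalue shows the graph is connected. By the matrix-tree theorem the graph has (1/4) * product of the nonzero eigenvalues = 4 spanning trees. There is one zero in the spectrum, matching the 1 component.

[0, 2, 2, 4]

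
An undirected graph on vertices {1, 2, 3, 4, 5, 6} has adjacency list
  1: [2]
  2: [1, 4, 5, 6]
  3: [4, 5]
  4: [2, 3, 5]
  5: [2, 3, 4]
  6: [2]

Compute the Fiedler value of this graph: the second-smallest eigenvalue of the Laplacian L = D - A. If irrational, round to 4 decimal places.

0.7639

Each diagonal entry of L is the vertex degree and each off-diagonal entry is -1 where an edge is present, 0 otherwise; in the order [1, 2, 3, 4, 5, 6] the diagonal is [1, 4, 2, 3, 3, 1]. The smallest Laplacian eigenvalue is always 0. The next one, lambda_2 = 0.7639, measures how hard the graph is to disconnect: larger values mean better connectivity. By the matrix-tree theorem the graph has (1/6) * product of the nonzero eigenvalues = 8 spanning trees.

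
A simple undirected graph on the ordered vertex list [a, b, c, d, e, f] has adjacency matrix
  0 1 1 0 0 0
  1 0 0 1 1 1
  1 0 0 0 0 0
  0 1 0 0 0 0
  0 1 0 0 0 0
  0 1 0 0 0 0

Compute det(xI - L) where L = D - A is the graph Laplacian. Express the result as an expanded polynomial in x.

With the vertex order [a, b, c, d, e, f], the degrees are [2, 4, 1, 1, 1, 1], giving D = diag(2, 4, 1, 1, 1, 1) and L = D - A. L has integer entries, so p(x) = det(xI - L) has integer coefficients. Expanding the determinant yields x^6 - 10x^5 + 33x^4 - 46x^3 + 28x^2 - 6x. Since p(0) = det(-L) = 0, x divides p(x).

x^6 - 10x^5 + 33x^4 - 46x^3 + 28x^2 - 6x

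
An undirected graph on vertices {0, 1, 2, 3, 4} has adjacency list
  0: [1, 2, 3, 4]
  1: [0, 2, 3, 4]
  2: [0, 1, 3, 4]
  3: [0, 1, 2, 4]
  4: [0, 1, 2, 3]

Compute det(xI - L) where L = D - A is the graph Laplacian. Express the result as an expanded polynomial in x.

Reading degrees in the order [0, 1, 2, 3, 4] gives [4, 4, 4, 4, 4]; set D = diag(4, 4, 4, 4, 4) and form L = D - A. L has integer entries, so p(x) = det(xI - L) has integer coefficients. Expanding the determinant yields x^5 - 20x^4 + 150x^3 - 500x^2 + 625x. The coefficient of x^4 equals -trace(L) = -20, matching the sum of degrees. By the matrix-tree theorem the graph has (1/5) * product of the nonzero eigenvalues = 125 spanning trees.

x^5 - 20x^4 + 150x^3 - 500x^2 + 625x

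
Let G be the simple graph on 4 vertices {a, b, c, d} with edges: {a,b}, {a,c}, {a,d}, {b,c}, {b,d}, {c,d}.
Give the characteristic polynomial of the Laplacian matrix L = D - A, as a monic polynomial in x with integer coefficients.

With the vertex order [a, b, c, d], the degrees are [3, 3, 3, 3], giving D = diag(3, 3, 3, 3) and L = D - A. Computing det(xI - L) by cofactor expansion (or equivalently via sum-over-permutations) gives x^4 - 12x^3 + 48x^2 - 64x. Since p(0) = det(-L) = 0, x divides p(x). The largest eigenvalue, 4, is at most the vertex count 4.

x^4 - 12x^3 + 48x^2 - 64x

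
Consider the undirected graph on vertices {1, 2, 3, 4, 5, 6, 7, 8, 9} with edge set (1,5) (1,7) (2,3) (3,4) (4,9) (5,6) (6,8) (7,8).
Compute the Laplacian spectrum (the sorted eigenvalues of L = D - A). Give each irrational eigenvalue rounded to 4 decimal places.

With the vertex order [1, 2, 3, 4, 5, 6, 7, 8, 9], the degrees are [2, 1, 2, 2, 2, 2, 2, 2, 1], giving D = diag(2, 1, 2, 2, 2, 2, 2, 2, 1) and L = D - A. Since every row of L sums to 0, the all-ones vector is in the kernel and 0 is an eigenvalue. The 2 zero eigenvalues correspond to the 2 connected components. The largest eigenvalue, 3.6180, is at most the vertex count 9.

[0, 0, 0.5858, 1.3820, 1.3820, 2, 3.4142, 3.6180, 3.6180]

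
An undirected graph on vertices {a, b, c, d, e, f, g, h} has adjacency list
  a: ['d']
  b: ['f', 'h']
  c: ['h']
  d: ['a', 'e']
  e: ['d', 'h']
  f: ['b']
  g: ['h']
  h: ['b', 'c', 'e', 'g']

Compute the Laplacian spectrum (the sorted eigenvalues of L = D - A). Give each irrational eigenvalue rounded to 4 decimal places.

[0, 0.2538, 0.5472, 1, 1.4689, 2.4066, 3.1504, 5.1732]

With the vertex order [a, b, c, d, e, f, g, h], the degrees are [1, 2, 1, 2, 2, 1, 1, 4], giving D = diag(1, 2, 1, 2, 2, 1, 1, 4) and L = D - A. Since every row of L sums to 0, the all-ones vector is in the kernel and 0 is an eigenvalue. By the matrix-tree theorem the graph has (1/8) * product of the nonzero eigenvalues = 1 spanning tree.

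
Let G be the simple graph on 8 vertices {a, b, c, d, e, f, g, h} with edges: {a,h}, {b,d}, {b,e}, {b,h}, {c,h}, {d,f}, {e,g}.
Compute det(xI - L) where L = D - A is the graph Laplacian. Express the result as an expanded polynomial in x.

With the vertex order [a, b, c, d, e, f, g, h], the degrees are [1, 3, 1, 2, 2, 1, 1, 3], giving D = diag(1, 3, 1, 2, 2, 1, 1, 3) and L = D - A. L has integer entries, so p(x) = det(xI - L) has integer coefficients. Expanding the determinant yields x^8 - 14x^7 + 76x^6 - 204x^5 + 286x^4 - 204x^3 + 67x^2 - 8x. Since p(0) = det(-L) = 0, x divides p(x). The eigenvalues sum to 14, which equals trace(L) = 2|E|.

x^8 - 14x^7 + 76x^6 - 204x^5 + 286x^4 - 204x^3 + 67x^2 - 8x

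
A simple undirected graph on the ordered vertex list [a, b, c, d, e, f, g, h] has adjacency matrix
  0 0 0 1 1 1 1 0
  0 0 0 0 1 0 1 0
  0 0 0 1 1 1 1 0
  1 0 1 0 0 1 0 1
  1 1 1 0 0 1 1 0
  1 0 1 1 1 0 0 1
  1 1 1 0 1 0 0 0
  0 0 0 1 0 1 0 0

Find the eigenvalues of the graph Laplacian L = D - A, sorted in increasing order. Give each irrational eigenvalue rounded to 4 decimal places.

With the vertex order [a, b, c, d, e, f, g, h], the degrees are [4, 2, 4, 4, 5, 5, 4, 2], giving D = diag(4, 2, 4, 4, 5, 5, 4, 2) and L = D - A. L is symmetric positive semidefinite, so every eigenvalue is real and nonnegative.

[0, 1.2215, 2.4384, 4, 4.2892, 5, 6.4893, 6.5616]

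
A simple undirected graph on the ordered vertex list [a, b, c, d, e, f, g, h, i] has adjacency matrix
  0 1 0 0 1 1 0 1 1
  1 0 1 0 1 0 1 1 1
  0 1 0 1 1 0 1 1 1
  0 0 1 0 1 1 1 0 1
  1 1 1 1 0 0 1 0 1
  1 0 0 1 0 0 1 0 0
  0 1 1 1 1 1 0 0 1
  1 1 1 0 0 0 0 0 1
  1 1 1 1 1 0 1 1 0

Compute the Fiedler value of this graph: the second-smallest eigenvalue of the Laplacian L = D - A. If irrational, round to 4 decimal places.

With the vertex order [a, b, c, d, e, f, g, h, i], the degrees are [5, 6, 6, 5, 6, 3, 6, 4, 7], giving D = diag(5, 6, 6, 5, 6, 3, 6, 4, 7) and L = D - A. The smallest Laplacian eigenvalue is always 0. The next one, lambda_2 = 2.6467, measures how hard the graph is to disconnect: larger values mean better connectivity.

2.6467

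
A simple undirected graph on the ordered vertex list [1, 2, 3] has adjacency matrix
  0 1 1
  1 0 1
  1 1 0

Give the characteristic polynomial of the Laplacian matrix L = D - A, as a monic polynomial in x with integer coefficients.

Reading degrees in the order [1, 2, 3] gives [2, 2, 2]; set D = diag(2, 2, 2) and form L = D - A. L has integer entries, so p(x) = det(xI - L) has integer coefficients. Expanding the determinant yields x^3 - 6x^2 + 9x. Since p(0) = det(-L) = 0, x divides p(x). The largest eigenvalue, 3, is at most the vertex count 3. The eigenvalues sum to 6, which equals trace(L) = 2|E|.

x^3 - 6x^2 + 9x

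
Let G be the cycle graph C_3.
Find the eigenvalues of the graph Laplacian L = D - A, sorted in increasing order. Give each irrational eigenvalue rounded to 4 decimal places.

The graph has 3 vertices and degree multiset [2, 2, 2]; D is the diagonal matrix of degrees and L = D - A. Diagonalising L (or applying a numerical eigensolver to the 3x3 matrix) gives the spectrum above. The largest eigenvalue, 3, is at most the vertex count 3.

[0, 3, 3]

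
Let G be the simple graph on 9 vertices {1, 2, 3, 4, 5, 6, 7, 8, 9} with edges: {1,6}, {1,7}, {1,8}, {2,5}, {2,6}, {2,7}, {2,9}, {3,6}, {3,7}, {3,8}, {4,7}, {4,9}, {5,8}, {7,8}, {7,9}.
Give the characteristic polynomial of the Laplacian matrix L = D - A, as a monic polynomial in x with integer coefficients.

x^9 - 30x^8 + 379x^7 - 2630x^6 + 10947x^5 - 27934x^4 + 42572x^3 - 35322x^2 + 12177x

Reading degrees in the order [1, 2, 3, 4, 5, 6, 7, 8, 9] gives [3, 4, 3, 2, 2, 3, 6, 4, 3]; set D = diag(3, 4, 3, 2, 2, 3, 6, 4, 3) and form L = D - A. Computing det(xI - L) by cofactor expansion (or equivalently via sum-over-permutations) gives x^9 - 30x^8 + 379x^7 - 2630x^6 + 10947x^5 - 27934x^4 + 42572x^3 - 35322x^2 + 12177x. The constant term is 0 because L is singular (the all-ones vector lies in its kernel).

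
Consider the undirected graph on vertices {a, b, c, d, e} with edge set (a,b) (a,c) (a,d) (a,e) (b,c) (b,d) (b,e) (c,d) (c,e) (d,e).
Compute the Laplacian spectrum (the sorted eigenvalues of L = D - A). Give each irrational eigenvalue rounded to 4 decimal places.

With the vertex order [a, b, c, d, e], the degrees are [4, 4, 4, 4, 4], giving D = diag(4, 4, 4, 4, 4) and L = D - A. Diagonalising L (or applying a numerical eigensolver to the 5x5 matrix) gives the spectrum above. The single zero eigenvalue shows the graph is connected. By the matrix-tree theorem the graph has (1/5) * product of the nonzero eigenvalues = 125 spanning trees. The eigenvalues sum to 20, which equals trace(L) = 2|E|.

[0, 5, 5, 5, 5]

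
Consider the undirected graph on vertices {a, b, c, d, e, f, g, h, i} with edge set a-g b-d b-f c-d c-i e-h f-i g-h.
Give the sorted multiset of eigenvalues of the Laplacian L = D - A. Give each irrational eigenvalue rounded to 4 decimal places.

[0, 0, 0.5858, 1.3820, 1.3820, 2, 3.4142, 3.6180, 3.6180]

Reading degrees in the order [a, b, c, d, e, f, g, h, i] gives [1, 2, 2, 2, 1, 2, 2, 2, 2]; set D = diag(1, 2, 2, 2, 1, 2, 2, 2, 2) and form L = D - A. The multiplicity of 0 as a Laplacian eigenvalue equals the number of connected components. The 2 zero eigenvalues correspond to the 2 connected components. The largest eigenvalue, 3.6180, is at most the vertex count 9. There are 2 zeros in the spectrum, matching the 2 components.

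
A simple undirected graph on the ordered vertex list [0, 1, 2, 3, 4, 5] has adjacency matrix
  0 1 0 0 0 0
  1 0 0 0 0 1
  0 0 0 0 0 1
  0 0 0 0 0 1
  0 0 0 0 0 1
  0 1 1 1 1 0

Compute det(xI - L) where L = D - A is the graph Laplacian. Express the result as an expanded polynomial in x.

x^6 - 10x^5 + 33x^4 - 46x^3 + 28x^2 - 6x

With the vertex order [0, 1, 2, 3, 4, 5], the degrees are [1, 2, 1, 1, 1, 4], giving D = diag(1, 2, 1, 1, 1, 4) and L = D - A. L has integer entries, so p(x) = det(xI - L) has integer coefficients. Expanding the determinant yields x^6 - 10x^5 + 33x^4 - 46x^3 + 28x^2 - 6x. The constant term is 0 because L is singular (the all-ones vector lies in its kernel). There is one zero in the spectrum, matching the 1 component. The eigenvalues sum to 10, which equals trace(L) = 2|E|.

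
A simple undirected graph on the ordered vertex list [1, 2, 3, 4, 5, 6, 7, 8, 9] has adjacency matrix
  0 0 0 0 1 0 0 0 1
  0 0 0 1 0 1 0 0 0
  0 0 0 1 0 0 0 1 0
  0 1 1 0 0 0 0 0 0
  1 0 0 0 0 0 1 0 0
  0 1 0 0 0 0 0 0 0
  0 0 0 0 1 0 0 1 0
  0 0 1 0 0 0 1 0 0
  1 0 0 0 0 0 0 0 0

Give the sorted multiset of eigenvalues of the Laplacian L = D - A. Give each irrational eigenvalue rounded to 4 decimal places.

With the vertex order [1, 2, 3, 4, 5, 6, 7, 8, 9], the degrees are [2, 2, 2, 2, 2, 1, 2, 2, 1], giving D = diag(2, 2, 2, 2, 2, 1, 2, 2, 1) and L = D - A. The multiplicity of 0 as a Laplacian eigenvalue equals the number of connected components.

[0, 0.1206, 0.4679, 1, 1.6527, 2.3473, 3, 3.5321, 3.8794]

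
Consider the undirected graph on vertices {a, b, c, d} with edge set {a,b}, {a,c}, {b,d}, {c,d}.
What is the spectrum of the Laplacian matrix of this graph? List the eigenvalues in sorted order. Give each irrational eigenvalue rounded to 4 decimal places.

[0, 2, 2, 4]

Reading degrees in the order [a, b, c, d] gives [2, 2, 2, 2]; set D = diag(2, 2, 2, 2) and form L = D - A. The multiplicity of 0 as a Laplacian eigenvalue equals the number of connected components. The single zero eigenvalue shows the graph is connected. There is one zero in the spectrum, matching the 1 component.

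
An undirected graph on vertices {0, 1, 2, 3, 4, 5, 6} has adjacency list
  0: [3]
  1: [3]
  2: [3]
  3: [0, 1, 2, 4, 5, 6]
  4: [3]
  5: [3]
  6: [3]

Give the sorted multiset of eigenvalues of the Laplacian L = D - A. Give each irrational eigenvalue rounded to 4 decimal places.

Each diagonal entry of L is the vertex degree and each off-diagonal entry is -1 where an edge is present, 0 otherwise; in the order [0, 1, 2, 3, 4, 5, 6] the diagonal is [1, 1, 1, 6, 1, 1, 1]. L is symmetric positive semidefinite, so every eigenvalue is real and nonnegative. The single zero eigenvalue shows the graph is connected. By the matrix-tree theorem the graph has (1/7) * product of the nonzero eigenvalues = 1 spanning tree. There is one zero in the spectrum, matching the 1 component.

[0, 1, 1, 1, 1, 1, 7]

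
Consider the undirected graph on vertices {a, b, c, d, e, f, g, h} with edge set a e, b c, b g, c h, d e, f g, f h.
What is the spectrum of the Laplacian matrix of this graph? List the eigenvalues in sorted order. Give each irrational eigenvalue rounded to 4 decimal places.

[0, 0, 1, 1.3820, 1.3820, 3, 3.6180, 3.6180]

With the vertex order [a, b, c, d, e, f, g, h], the degrees are [1, 2, 2, 1, 2, 2, 2, 2], giving D = diag(1, 2, 2, 1, 2, 2, 2, 2) and L = D - A. L is symmetric positive semidefinite, so every eigenvalue is real and nonnegative. The 2 zero eigenvalues correspond to the 2 connected components. There are 2 zeros in the spectrum, matching the 2 components.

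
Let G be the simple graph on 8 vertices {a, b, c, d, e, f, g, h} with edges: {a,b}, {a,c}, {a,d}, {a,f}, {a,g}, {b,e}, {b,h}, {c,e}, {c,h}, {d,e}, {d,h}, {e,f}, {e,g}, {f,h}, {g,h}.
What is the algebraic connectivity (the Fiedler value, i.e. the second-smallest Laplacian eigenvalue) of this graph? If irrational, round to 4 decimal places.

With the vertex order [a, b, c, d, e, f, g, h], the degrees are [5, 3, 3, 3, 5, 3, 3, 5], giving D = diag(5, 3, 3, 3, 5, 3, 3, 5) and L = D - A. The smallest Laplacian eigenvalue is always 0. The next one, lambda_2 = 3, measures how hard the graph is to disconnect: larger values mean better connectivity. There is one zero in the spectrum, matching the 1 component.

3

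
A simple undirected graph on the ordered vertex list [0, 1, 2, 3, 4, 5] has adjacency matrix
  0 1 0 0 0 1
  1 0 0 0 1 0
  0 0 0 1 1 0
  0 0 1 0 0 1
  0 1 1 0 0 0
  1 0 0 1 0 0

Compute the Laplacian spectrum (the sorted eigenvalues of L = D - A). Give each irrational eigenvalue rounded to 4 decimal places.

[0, 1, 1, 3, 3, 4]

With the vertex order [0, 1, 2, 3, 4, 5], the degrees are [2, 2, 2, 2, 2, 2], giving D = diag(2, 2, 2, 2, 2, 2) and L = D - A. The multiplicity of 0 as a Laplacian eigenvalue equals the number of connected components. There is one zero in the spectrum, matching the 1 component. The eigenvalues sum to 12, which equals trace(L) = 2|E|.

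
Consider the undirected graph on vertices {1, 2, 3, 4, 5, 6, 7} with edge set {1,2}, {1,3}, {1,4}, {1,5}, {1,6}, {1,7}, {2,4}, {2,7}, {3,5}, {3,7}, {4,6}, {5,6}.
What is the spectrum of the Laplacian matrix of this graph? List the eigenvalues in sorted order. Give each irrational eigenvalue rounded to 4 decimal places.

Each diagonal entry of L is the vertex degree and each off-diagonal entry is -1 where an edge is present, 0 otherwise; in the order [1, 2, 3, 4, 5, 6, 7] the diagonal is [6, 3, 3, 3, 3, 3, 3]. Diagonalising L (or applying a numerical eigensolver to the 7x7 matrix) gives the spectrum above. The single zero eigenvalue shows the graph is connected. There is one zero in the spectrum, matching the 1 component.

[0, 2, 2, 4, 4, 5, 7]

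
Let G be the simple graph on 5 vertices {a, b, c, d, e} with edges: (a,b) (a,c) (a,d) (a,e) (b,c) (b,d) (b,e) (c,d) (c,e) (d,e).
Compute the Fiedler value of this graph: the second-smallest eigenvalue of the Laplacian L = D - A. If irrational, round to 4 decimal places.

5

With the vertex order [a, b, c, d, e], the degrees are [4, 4, 4, 4, 4], giving D = diag(4, 4, 4, 4, 4) and L = D - A. The smallest Laplacian eigenvalue is always 0. The next one, lambda_2 = 5, measures how hard the graph is to disconnect: larger values mean better connectivity. The eigenvalues sum to 20, which equals trace(L) = 2|E|. There is one zero in the spectrum, matching the 1 component.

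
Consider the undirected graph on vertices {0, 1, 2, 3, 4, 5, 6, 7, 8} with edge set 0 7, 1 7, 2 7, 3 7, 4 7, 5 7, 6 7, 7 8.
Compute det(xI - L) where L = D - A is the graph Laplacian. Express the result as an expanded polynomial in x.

x^9 - 16x^8 + 84x^7 - 224x^6 + 350x^5 - 336x^4 + 196x^3 - 64x^2 + 9x

With the vertex order [0, 1, 2, 3, 4, 5, 6, 7, 8], the degrees are [1, 1, 1, 1, 1, 1, 1, 8, 1], giving D = diag(1, 1, 1, 1, 1, 1, 1, 8, 1) and L = D - A. Computing det(xI - L) by cofactor expansion (or equivalently via sum-over-permutations) gives x^9 - 16x^8 + 84x^7 - 224x^6 + 350x^5 - 336x^4 + 196x^3 - 64x^2 + 9x. The constant term is 0 because L is singular (the all-ones vector lies in its kernel).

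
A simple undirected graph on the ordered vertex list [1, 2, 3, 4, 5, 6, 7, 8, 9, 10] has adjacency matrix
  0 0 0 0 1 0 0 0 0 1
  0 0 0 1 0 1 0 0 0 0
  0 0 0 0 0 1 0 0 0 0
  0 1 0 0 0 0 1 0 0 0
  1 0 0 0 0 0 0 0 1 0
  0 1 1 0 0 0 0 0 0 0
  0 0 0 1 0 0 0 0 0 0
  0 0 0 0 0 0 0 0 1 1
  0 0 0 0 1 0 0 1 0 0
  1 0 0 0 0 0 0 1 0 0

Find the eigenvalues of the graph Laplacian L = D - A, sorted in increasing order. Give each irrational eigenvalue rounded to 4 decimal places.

[0, 0, 0.3820, 1.3820, 1.3820, 1.3820, 2.6180, 3.6180, 3.6180, 3.6180]

With the vertex order [1, 2, 3, 4, 5, 6, 7, 8, 9, 10], the degrees are [2, 2, 1, 2, 2, 2, 1, 2, 2, 2], giving D = diag(2, 2, 1, 2, 2, 2, 1, 2, 2, 2) and L = D - A. The multiplicity of 0 as a Laplacian eigenvalue equals the number of connected components. The 2 zero eigenvalues correspond to the 2 connected components. The eigenvalues sum to 18, which equals trace(L) = 2|E|.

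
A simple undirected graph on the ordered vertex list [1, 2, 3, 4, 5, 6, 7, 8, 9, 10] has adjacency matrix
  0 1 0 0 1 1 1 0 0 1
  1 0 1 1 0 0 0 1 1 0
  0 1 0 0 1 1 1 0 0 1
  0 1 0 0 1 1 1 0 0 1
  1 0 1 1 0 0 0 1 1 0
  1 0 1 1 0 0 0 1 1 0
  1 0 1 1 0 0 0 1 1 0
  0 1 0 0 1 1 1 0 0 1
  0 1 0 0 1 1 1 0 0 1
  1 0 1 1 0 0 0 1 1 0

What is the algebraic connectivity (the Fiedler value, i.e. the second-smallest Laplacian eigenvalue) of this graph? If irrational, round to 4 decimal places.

Reading degrees in the order [1, 2, 3, 4, 5, 6, 7, 8, 9, 10] gives [5, 5, 5, 5, 5, 5, 5, 5, 5, 5]; set D = diag(5, 5, 5, 5, 5, 5, 5, 5, 5, 5) and form L = D - A. The sorted Laplacian eigenvalues are [0, 5, 5, 5, 5, 5, 5, 5, 5, 10]; the algebraic connectivity is the second entry, 5. There is one zero in the spectrum, matching the 1 component.

5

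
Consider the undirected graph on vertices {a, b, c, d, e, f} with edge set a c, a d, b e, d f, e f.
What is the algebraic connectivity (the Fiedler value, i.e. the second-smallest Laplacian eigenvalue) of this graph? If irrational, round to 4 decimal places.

0.2679

Each diagonal entry of L is the vertex degree and each off-diagonal entry is -1 where an edge is present, 0 otherwise; in the order [a, b, c, d, e, f] the diagonal is [2, 1, 1, 2, 2, 2]. Computing the eigenvalues of L and sorting gives [0, 0.2679, 1, 2, 3, 3.7321]. The Fiedler value lambda_2 = 0.2679 is strictly positive, so the graph is connected.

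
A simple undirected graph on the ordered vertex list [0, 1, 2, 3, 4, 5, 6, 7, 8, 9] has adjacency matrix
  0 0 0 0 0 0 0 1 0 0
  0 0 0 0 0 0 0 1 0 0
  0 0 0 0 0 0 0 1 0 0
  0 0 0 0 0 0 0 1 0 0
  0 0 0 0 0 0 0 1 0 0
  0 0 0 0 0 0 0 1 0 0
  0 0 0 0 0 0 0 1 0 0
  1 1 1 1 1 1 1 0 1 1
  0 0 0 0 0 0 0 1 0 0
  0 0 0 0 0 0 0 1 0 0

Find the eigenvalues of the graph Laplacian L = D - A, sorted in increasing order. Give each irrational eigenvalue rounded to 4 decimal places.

[0, 1, 1, 1, 1, 1, 1, 1, 1, 10]

With the vertex order [0, 1, 2, 3, 4, 5, 6, 7, 8, 9], the degrees are [1, 1, 1, 1, 1, 1, 1, 9, 1, 1], giving D = diag(1, 1, 1, 1, 1, 1, 1, 9, 1, 1) and L = D - A. The multiplicity of 0 as a Laplacian eigenvalue equals the number of connected components. By the matrix-tree theorem the graph has (1/10) * product of the nonzero eigenvalues = 1 spanning tree.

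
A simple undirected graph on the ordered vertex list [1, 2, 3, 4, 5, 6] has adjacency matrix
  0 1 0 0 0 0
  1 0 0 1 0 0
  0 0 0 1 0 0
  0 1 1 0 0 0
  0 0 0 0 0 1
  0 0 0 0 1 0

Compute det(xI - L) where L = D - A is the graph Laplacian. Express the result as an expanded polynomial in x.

With the vertex order [1, 2, 3, 4, 5, 6], the degrees are [1, 2, 1, 2, 1, 1], giving D = diag(1, 2, 1, 2, 1, 1) and L = D - A. L has integer entries, so p(x) = det(xI - L) has integer coefficients. Expanding the determinant yields x^6 - 8x^5 + 22x^4 - 24x^3 + 8x^2. Since p(0) = det(-L) = 0, x divides p(x). The eigenvalues sum to 8, which equals trace(L) = 2|E|. There are 2 zeros in the spectrum, matching the 2 components.

x^6 - 8x^5 + 22x^4 - 24x^3 + 8x^2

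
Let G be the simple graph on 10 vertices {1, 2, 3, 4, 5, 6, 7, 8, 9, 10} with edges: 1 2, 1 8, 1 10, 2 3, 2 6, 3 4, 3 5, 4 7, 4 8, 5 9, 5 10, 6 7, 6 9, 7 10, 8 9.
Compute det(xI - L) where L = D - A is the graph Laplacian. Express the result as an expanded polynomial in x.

x^10 - 30x^9 + 390x^8 - 2880x^7 + 13305x^6 - 39882x^5 + 77640x^4 - 94800x^3 + 66000x^2 - 20000x

Reading degrees in the order [1, 2, 3, 4, 5, 6, 7, 8, 9, 10] gives [3, 3, 3, 3, 3, 3, 3, 3, 3, 3]; set D = diag(3, 3, 3, 3, 3, 3, 3, 3, 3, 3) and form L = D - A. Computing det(xI - L) by cofactor expansion (or equivalently via sum-over-permutations) gives x^10 - 30x^9 + 390x^8 - 2880x^7 + 13305x^6 - 39882x^5 + 77640x^4 - 94800x^3 + 66000x^2 - 20000x. The constant term is 0 because L is singular (the all-ones vector lies in its kernel). By the matrix-tree theorem the graph has (1/10) * product of the nonzero eigenvalues = 2000 spanning trees.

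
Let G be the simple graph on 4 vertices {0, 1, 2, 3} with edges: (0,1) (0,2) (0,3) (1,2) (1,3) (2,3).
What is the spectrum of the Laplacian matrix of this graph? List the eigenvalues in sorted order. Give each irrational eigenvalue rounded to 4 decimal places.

[0, 4, 4, 4]

Reading degrees in the order [0, 1, 2, 3] gives [3, 3, 3, 3]; set D = diag(3, 3, 3, 3) and form L = D - A. The multiplicity of 0 as a Laplacian eigenvalue equals the number of connected components. There is one zero in the spectrum, matching the 1 component.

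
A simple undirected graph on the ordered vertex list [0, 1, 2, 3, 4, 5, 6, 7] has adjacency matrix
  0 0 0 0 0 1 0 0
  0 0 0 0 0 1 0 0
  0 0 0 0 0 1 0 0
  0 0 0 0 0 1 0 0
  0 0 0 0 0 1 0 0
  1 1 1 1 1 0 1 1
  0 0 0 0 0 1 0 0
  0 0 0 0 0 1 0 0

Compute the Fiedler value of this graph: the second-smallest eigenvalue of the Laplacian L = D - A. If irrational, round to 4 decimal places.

Reading degrees in the order [0, 1, 2, 3, 4, 5, 6, 7] gives [1, 1, 1, 1, 1, 7, 1, 1]; set D = diag(1, 1, 1, 1, 1, 7, 1, 1) and form L = D - A. Computing the eigenvalues of L and sorting gives [0, 1, 1, 1, 1, 1, 1, 8]. The Fiedler value lambda_2 = 1 is strictly positive, so the graph is connected.

1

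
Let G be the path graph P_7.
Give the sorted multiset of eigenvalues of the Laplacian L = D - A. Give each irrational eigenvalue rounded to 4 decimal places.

The graph has 7 vertices and degree multiset [2, 2, 2, 2, 2, 1, 1]; D is the diagonal matrix of degrees and L = D - A. L is symmetric positive semidefinite, so every eigenvalue is real and nonnegative. There is one zero in the spectrum, matching the 1 component.

[0, 0.1981, 0.7530, 1.5550, 2.4450, 3.2470, 3.8019]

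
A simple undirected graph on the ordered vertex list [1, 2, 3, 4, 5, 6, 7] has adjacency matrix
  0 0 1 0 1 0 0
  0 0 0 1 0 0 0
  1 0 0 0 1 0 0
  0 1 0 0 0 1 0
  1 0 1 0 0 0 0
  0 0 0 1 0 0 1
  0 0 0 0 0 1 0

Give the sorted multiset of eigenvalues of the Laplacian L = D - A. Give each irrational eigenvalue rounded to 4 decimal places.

[0, 0, 0.5858, 2, 3, 3, 3.4142]

Reading degrees in the order [1, 2, 3, 4, 5, 6, 7] gives [2, 1, 2, 2, 2, 2, 1]; set D = diag(2, 1, 2, 2, 2, 2, 1) and form L = D - A. Diagonalising L (or applying a numerical eigensolver to the 7x7 matrix) gives the spectrum above. The 2 zero eigenvalues correspond to the 2 connected components. There are 2 zeros in the spectrum, matching the 2 components. The eigenvalues sum to 12, which equals trace(L) = 2|E|.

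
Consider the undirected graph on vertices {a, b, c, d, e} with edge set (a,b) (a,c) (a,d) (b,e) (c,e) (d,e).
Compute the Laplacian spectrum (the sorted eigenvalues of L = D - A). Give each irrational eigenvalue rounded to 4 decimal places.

Reading degrees in the order [a, b, c, d, e] gives [3, 2, 2, 2, 3]; set D = diag(3, 2, 2, 2, 3) and form L = D - A. Diagonalising L (or applying a numerical eigensolver to the 5x5 matrix) gives the spectrum above. By the matrix-tree theorem the graph has (1/5) * product of the nonzero eigenvalues = 12 spanning trees.

[0, 2, 2, 3, 5]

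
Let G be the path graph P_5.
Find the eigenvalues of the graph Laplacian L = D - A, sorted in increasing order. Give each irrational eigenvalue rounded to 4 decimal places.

[0, 0.3820, 1.3820, 2.6180, 3.6180]

The graph has 5 vertices and degree multiset [2, 2, 2, 1, 1]; D is the diagonal matrix of degrees and L = D - A. Since every row of L sums to 0, the all-ones vector is in the kernel and 0 is an eigenvalue. The single zero eigenvalue shows the graph is connected. The eigenvalues sum to 8, which equals trace(L) = 2|E|. By the matrix-tree theorem the graph has (1/5) * product of the nonzero eigenvalues = 1 spanning tree.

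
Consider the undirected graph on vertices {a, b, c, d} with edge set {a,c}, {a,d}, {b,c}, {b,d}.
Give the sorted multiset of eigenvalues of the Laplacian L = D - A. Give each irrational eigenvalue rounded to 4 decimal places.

Reading degrees in the order [a, b, c, d] gives [2, 2, 2, 2]; set D = diag(2, 2, 2, 2) and form L = D - A. The multiplicity of 0 as a Laplacian eigenvalue equals the number of connected components. The largest eigenvalue, 4, is at most the vertex count 4.

[0, 2, 2, 4]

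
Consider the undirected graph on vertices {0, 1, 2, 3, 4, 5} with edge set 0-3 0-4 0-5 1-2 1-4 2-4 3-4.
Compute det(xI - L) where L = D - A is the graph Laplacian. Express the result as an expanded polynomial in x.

x^6 - 14x^5 + 72x^4 - 166x^3 + 165x^2 - 54x

With the vertex order [0, 1, 2, 3, 4, 5], the degrees are [3, 2, 2, 2, 4, 1], giving D = diag(3, 2, 2, 2, 4, 1) and L = D - A. L has integer entries, so p(x) = det(xI - L) has integer coefficients. Expanding the determinant yields x^6 - 14x^5 + 72x^4 - 166x^3 + 165x^2 - 54x. Since p(0) = det(-L) = 0, x divides p(x).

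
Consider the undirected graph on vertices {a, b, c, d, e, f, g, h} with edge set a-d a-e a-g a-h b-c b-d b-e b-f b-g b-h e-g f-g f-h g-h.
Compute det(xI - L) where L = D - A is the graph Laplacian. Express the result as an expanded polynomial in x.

Each diagonal entry of L is the vertex degree and each off-diagonal entry is -1 where an edge is present, 0 otherwise; in the order [a, b, c, d, e, f, g, h] the diagonal is [4, 6, 1, 2, 3, 3, 5, 4]. Computing det(xI - L) by cofactor expansion (or equivalently via sum-over-permutations) gives x^8 - 28x^7 + 320x^6 - 1922x^5 + 6498x^4 - 12242x^3 + 11754x^2 - 4360x. The constant term is 0 because L is singular (the all-ones vector lies in its kernel). By the matrix-tree theorem the graph has (1/8) * product of the nonzero eigenvalues = 545 spanning trees.

x^8 - 28x^7 + 320x^6 - 1922x^5 + 6498x^4 - 12242x^3 + 11754x^2 - 4360x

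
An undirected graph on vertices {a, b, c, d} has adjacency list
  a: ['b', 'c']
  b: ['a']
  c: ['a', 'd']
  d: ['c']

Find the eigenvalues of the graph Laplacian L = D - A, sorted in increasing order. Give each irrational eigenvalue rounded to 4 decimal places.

[0, 0.5858, 2, 3.4142]

Each diagonal entry of L is the vertex degree and each off-diagonal entry is -1 where an edge is present, 0 otherwise; in the order [a, b, c, d] the diagonal is [2, 1, 2, 1]. Diagonalising L (or applying a numerical eigensolver to the 4x4 matrix) gives the spectrum above. The single zero eigenvalue shows the graph is connected. There is one zero in the spectrum, matching the 1 component.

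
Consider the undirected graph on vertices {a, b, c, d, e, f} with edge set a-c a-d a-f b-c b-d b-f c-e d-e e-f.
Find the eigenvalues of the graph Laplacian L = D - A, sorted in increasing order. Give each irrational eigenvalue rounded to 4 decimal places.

[0, 3, 3, 3, 3, 6]

Reading degrees in the order [a, b, c, d, e, f] gives [3, 3, 3, 3, 3, 3]; set D = diag(3, 3, 3, 3, 3, 3) and form L = D - A. L is symmetric positive semidefinite, so every eigenvalue is real and nonnegative. There is one zero in the spectrum, matching the 1 component.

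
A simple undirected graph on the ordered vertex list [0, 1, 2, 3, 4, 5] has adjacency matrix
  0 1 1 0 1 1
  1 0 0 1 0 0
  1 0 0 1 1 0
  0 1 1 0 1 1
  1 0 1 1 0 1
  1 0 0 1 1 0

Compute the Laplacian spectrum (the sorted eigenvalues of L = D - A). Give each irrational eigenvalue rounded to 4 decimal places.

[0, 2, 3, 4, 5, 6]

With the vertex order [0, 1, 2, 3, 4, 5], the degrees are [4, 2, 3, 4, 4, 3], giving D = diag(4, 2, 3, 4, 4, 3) and L = D - A. The multiplicity of 0 as a Laplacian eigenvalue equals the number of connected components. The single zero eigenvalue shows the graph is connected. The largest eigenvalue, 6, is at most the vertex count 6. There is one zero in the spectrum, matching the 1 component.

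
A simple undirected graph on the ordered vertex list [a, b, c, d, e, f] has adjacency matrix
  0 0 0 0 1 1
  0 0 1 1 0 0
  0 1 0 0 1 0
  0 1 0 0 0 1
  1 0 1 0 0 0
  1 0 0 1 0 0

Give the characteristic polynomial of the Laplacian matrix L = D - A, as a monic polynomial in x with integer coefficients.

x^6 - 12x^5 + 54x^4 - 112x^3 + 105x^2 - 36x

Reading degrees in the order [a, b, c, d, e, f] gives [2, 2, 2, 2, 2, 2]; set D = diag(2, 2, 2, 2, 2, 2) and form L = D - A. L has integer entries, so p(x) = det(xI - L) has integer coefficients. Expanding the determinant yields x^6 - 12x^5 + 54x^4 - 112x^3 + 105x^2 - 36x. The coefficient of x^5 equals -trace(L) = -12, matching the sum of degrees. There is one zero in the spectrum, matching the 1 component.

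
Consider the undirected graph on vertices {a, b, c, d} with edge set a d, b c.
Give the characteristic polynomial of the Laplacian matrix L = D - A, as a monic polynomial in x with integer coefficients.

Reading degrees in the order [a, b, c, d] gives [1, 1, 1, 1]; set D = diag(1, 1, 1, 1) and form L = D - A. L has integer entries, so p(x) = det(xI - L) has integer coefficients. Expanding the determinant yields x^4 - 4x^3 + 4x^2. The coefficient of x^3 equals -trace(L) = -4, matching the sum of degrees. The largest eigenvalue, 2, is at most the vertex count 4. The eigenvalues sum to 4, which equals trace(L) = 2|E|.

x^4 - 4x^3 + 4x^2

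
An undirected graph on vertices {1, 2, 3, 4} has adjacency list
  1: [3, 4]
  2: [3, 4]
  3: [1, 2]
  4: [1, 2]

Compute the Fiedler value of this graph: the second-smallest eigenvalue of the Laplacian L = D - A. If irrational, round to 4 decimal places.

2

With the vertex order [1, 2, 3, 4], the degrees are [2, 2, 2, 2], giving D = diag(2, 2, 2, 2) and L = D - A. Computing the eigenvalues of L and sorting gives [0, 2, 2, 4]. The Fiedler value lambda_2 = 2 is strictly positive, so the graph is connected. The eigenvalues sum to 8, which equals trace(L) = 2|E|.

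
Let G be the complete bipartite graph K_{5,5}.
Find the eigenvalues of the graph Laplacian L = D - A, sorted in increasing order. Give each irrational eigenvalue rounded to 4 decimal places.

[0, 5, 5, 5, 5, 5, 5, 5, 5, 10]

The graph has 10 vertices and degree multiset [5, 5, 5, 5, 5, 5, 5, 5, 5, 5]; D is the diagonal matrix of degrees and L = D - A. The multiplicity of 0 as a Laplacian eigenvalue equals the number of connected components. The single zero eigenvalue shows the graph is connected. There is one zero in the spectrum, matching the 1 component. The eigenvalues sum to 50, which equals trace(L) = 2|E|.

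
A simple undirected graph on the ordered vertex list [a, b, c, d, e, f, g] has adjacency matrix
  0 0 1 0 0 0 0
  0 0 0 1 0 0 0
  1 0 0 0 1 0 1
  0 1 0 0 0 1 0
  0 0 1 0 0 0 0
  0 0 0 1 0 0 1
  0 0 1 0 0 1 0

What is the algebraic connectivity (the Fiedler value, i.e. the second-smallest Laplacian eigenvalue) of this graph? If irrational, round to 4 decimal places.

With the vertex order [a, b, c, d, e, f, g], the degrees are [1, 1, 3, 2, 1, 2, 2], giving D = diag(1, 1, 3, 2, 1, 2, 2) and L = D - A. Computing the eigenvalues of L and sorting gives [0, 0.2254, 1, 1, 2.1859, 3.3604, 4.2283]. The Fiedler value lambda_2 = 0.2254 is strictly positive, so the graph is connected. The largest eigenvalue, 4.2283, is at most the vertex count 7. There is one zero in the spectrum, matching the 1 component.

0.2254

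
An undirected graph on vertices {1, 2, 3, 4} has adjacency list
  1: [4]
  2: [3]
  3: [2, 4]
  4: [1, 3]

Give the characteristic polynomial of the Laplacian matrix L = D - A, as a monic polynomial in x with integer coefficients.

x^4 - 6x^3 + 10x^2 - 4x

Each diagonal entry of L is the vertex degree and each off-diagonal entry is -1 where an edge is present, 0 otherwise; in the order [1, 2, 3, 4] the diagonal is [1, 1, 2, 2]. L has integer entries, so p(x) = det(xI - L) has integer coefficients. Expanding the determinant yields x^4 - 6x^3 + 10x^2 - 4x. The coefficient of x^3 equals -trace(L) = -6, matching the sum of degrees. The largest eigenvalue, 3.4142, is at most the vertex count 4.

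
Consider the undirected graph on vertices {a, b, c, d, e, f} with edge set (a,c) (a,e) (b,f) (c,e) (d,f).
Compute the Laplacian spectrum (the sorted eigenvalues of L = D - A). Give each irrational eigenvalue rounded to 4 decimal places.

[0, 0, 1, 3, 3, 3]

Reading degrees in the order [a, b, c, d, e, f] gives [2, 1, 2, 1, 2, 2]; set D = diag(2, 1, 2, 1, 2, 2) and form L = D - A. The multiplicity of 0 as a Laplacian eigenvalue equals the number of connected components. The 2 zero eigenvalues correspond to the 2 connected components. There are 2 zeros in the spectrum, matching the 2 components.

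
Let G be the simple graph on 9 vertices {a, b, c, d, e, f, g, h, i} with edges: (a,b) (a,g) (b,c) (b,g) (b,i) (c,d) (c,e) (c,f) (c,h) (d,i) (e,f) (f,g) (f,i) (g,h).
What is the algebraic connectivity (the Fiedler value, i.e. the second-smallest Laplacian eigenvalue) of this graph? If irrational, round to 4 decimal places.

1.1822

Reading degrees in the order [a, b, c, d, e, f, g, h, i] gives [2, 4, 5, 2, 2, 4, 4, 2, 3]; set D = diag(2, 4, 5, 2, 2, 4, 4, 2, 3) and form L = D - A. The smallest Laplacian eigenvalue is always 0. The next one, lambda_2 = 1.1822, measures how hard the graph is to disconnect: larger values mean better connectivity. There is one zero in the spectrum, matching the 1 component.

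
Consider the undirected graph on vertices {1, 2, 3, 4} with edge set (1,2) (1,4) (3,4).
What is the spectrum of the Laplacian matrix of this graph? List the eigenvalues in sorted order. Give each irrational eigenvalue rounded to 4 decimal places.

[0, 0.5858, 2, 3.4142]

Each diagonal entry of L is the vertex degree and each off-diagonal entry is -1 where an edge is present, 0 otherwise; in the order [1, 2, 3, 4] the diagonal is [2, 1, 1, 2]. The multiplicity of 0 as a Laplacian eigenvalue equals the number of connected components. The single zero eigenvalue shows the graph is connected. There is one zero in the spectrum, matching the 1 component.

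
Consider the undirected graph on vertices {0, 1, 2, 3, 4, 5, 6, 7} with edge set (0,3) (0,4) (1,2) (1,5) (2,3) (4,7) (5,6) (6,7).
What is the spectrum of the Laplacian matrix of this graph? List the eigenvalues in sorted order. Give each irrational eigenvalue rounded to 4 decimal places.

[0, 0.5858, 0.5858, 2, 2, 3.4142, 3.4142, 4]

Each diagonal entry of L is the vertex degree and each off-diagonal entry is -1 where an edge is present, 0 otherwise; in the order [0, 1, 2, 3, 4, 5, 6, 7] the diagonal is [2, 2, 2, 2, 2, 2, 2, 2]. L is symmetric positive semidefinite, so every eigenvalue is real and nonnegative. There is one zero in the spectrum, matching the 1 component. By the matrix-tree theorem the graph has (1/8) * product of the nonzero eigenvalues = 8 spanning trees.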